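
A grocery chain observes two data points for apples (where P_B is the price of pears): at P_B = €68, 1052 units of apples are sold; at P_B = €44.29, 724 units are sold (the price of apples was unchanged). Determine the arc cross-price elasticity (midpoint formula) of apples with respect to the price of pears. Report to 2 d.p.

ΔQ_A = 724 − 1052 = -328; ΔP_B = 44.29 − 68 = -23.71.
Midpoints: Q̄_A = 888.0, P̄_B = 56.14.
ε = (ΔQ_A/Q̄_A)/(ΔP_B/P̄_B) = (-328/888.0)/(-23.71/56.14) ≈ 0.87.

0.87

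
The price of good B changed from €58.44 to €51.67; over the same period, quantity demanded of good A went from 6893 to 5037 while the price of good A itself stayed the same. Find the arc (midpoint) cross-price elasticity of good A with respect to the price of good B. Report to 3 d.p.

2.530

ΔQ_A = 5037 − 6893 = -1856; ΔP_B = 51.67 − 58.44 = -6.77.
Midpoints: Q̄_A = 5965.0, P̄_B = 55.05.
ε = (ΔQ_A/Q̄_A)/(ΔP_B/P̄_B) = (-1856/5965.0)/(-6.77/55.05) ≈ 2.530.
ε > 0: good A and good B are substitutes.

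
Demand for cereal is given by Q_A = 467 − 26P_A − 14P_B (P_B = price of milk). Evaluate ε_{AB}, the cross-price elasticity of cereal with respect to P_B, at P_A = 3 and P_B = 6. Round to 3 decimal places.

-0.275

At P_A = 3 and P_B = 6: Q_A = 305.
∂Q_A/∂P_B = -14.
ε = (∂Q_A/∂P_B)(P_B/Q_A) = -14 × (6/305) ≈ -0.275.
Since ε < 0, cereal and milk are complements.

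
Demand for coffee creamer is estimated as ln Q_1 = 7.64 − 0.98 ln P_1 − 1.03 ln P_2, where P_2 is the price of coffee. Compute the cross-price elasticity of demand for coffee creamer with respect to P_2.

In a log-linear (constant-elasticity) demand function, the coefficient on ln P_2 is the cross-price elasticity.
ε = -1.03. Negative, so coffee creamer and coffee are complements.

-1.03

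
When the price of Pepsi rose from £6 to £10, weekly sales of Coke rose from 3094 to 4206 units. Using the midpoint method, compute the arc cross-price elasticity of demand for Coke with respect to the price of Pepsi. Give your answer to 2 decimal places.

0.61

ΔQ_A = 4206 − 3094 = 1112; ΔP_B = 10 − 6 = 4.
Midpoints: Q̄_A = 3650.0, P̄_B = 8.00.
ε = (ΔQ_A/Q̄_A)/(ΔP_B/P̄_B) = (1112/3650.0)/(4/8.00) ≈ 0.61.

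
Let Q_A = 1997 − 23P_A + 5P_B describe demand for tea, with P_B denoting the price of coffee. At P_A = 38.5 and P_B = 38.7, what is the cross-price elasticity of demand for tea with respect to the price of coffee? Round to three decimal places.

0.148

At P_A = 38.5 and P_B = 38.7: Q_A = 1305.
∂Q_A/∂P_B = 5.
ε = (∂Q_A/∂P_B)(P_B/Q_A) = 5 × (38.7/1305) ≈ 0.148.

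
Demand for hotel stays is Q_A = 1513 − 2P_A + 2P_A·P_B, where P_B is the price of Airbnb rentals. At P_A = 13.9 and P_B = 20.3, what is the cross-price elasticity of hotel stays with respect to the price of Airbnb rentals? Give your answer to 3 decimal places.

0.275

At P_A = 13.9 and P_B = 20.3: Q_A = 2049.54.
∂Q_A/∂P_B = 2P_A = 2(13.9) = 27.8000.
ε = (∂Q_A/∂P_B)(P_B/Q_A) = 27.8000 × (20.3/2049.54) ≈ 0.275.
ε > 0: substitutes.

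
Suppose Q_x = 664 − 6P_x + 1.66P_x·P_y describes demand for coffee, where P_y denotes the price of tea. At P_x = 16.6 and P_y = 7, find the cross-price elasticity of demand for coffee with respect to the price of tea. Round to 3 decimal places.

0.255

At P_x = 16.6 and P_y = 7: Q_x = 757.292.
∂Q_x/∂P_y = 1.66P_x = 1.66(16.6) = 27.5560.
ε = (∂Q_x/∂P_y)(P_y/Q_x) = 27.5560 × (7/757.292) ≈ 0.255.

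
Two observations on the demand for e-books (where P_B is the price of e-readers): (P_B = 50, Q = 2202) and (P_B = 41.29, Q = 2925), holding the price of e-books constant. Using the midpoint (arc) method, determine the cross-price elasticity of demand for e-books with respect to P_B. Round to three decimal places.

ΔQ_A = 2925 − 2202 = 723; ΔP_B = 41.29 − 50 = -8.71.
Midpoints: Q̄_A = 2563.5, P̄_B = 45.64.
ε = (ΔQ_A/Q̄_A)/(ΔP_B/P̄_B) = (723/2563.5)/(-8.71/45.64) ≈ -1.478.

-1.478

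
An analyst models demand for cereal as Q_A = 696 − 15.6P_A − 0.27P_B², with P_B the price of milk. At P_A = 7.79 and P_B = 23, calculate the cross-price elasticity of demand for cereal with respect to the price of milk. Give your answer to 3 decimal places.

-0.662

At P_A = 7.79 and P_B = 23: Q_A = 431.646.
∂Q_A/∂P_B = -0.54P_B = -0.54(23) = -12.4200.
ε = (∂Q_A/∂P_B)(P_B/Q_A) = -12.4200 × (23/431.646) ≈ -0.662.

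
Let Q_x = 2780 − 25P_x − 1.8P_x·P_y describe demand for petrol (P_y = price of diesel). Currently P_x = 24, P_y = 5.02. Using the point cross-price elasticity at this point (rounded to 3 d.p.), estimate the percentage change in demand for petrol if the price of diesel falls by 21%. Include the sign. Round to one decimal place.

2.3%

At P_x = 24, P_y = 5.02: Q_x = 1963.136.
∂Q_x/∂P_y = -1.8P_x = -43.2000.
ε = (∂Q_x/∂P_y)(P_y/Q_x) = -43.2000 × 5.02/1963.136 ≈ -0.110.
%ΔQ_x ≈ ε × %ΔP_y = -0.110 × (-21%) = 2.3%.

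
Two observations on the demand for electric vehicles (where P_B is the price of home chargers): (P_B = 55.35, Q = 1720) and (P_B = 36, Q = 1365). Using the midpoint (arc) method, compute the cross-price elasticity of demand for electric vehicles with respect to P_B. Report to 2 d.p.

0.54

ΔQ_A = 1365 − 1720 = -355; ΔP_B = 36 − 55.35 = -19.35.
Midpoints: Q̄_A = 1542.5, P̄_B = 45.67.
ε = (ΔQ_A/Q̄_A)/(ΔP_B/P̄_B) = (-355/1542.5)/(-19.35/45.67) ≈ 0.54.
ε > 0: electric vehicles and home chargers are substitutes.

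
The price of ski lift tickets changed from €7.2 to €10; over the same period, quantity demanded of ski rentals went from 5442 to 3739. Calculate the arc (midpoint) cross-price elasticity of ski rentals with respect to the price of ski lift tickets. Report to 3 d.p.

-1.139

ΔQ_A = 3739 − 5442 = -1703; ΔP_B = 10 − 7.2 = 2.8.
Midpoints: Q̄_A = 4590.5, P̄_B = 8.60.
ε = (ΔQ_A/Q̄_A)/(ΔP_B/P̄_B) = (-1703/4590.5)/(2.8/8.60) ≈ -1.139.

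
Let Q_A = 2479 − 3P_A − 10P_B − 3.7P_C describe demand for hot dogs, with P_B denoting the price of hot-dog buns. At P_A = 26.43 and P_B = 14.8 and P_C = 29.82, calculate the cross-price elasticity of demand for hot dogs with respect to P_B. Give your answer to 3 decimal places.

-0.069

At P_A = 26.43 and P_B = 14.8 and P_C = 29.82: Q_A = 2141.376.
∂Q_A/∂P_B = -10.
ε = (∂Q_A/∂P_B)(P_B/Q_A) = -10 × (14.8/2141.376) ≈ -0.069.
Since ε < 0, hot dogs and hot-dog buns are complements.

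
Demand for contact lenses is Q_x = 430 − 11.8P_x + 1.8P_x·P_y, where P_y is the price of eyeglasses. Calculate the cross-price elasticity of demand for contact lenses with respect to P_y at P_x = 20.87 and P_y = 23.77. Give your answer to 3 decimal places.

0.829

At P_x = 20.87 and P_y = 23.77: Q_x = 1076.678.
∂Q_x/∂P_y = 1.8P_x = 1.8(20.87) = 37.5660.
ε = (∂Q_x/∂P_y)(P_y/Q_x) = 37.5660 × (23.77/1076.678) ≈ 0.829.
ε > 0: substitutes.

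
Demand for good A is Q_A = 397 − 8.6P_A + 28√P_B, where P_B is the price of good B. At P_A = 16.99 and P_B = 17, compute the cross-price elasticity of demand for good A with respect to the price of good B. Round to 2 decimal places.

0.16

At P_A = 16.99 and P_B = 17: Q_A = 366.333.
∂Q_A/∂P_B = 28/(2√P_B) = 28/(2√17) = 3.3955.
ε = (∂Q_A/∂P_B)(P_B/Q_A) = 3.3955 × (17/366.333) ≈ 0.16.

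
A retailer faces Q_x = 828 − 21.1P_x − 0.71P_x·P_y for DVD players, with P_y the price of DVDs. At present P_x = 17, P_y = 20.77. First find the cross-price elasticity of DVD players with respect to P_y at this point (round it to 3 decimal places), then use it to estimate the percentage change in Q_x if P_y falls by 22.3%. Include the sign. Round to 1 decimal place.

25.6%

At P_x = 17, P_y = 20.77: Q_x = 218.606.
∂Q_x/∂P_y = -0.71P_x = -12.0700.
ε = (∂Q_x/∂P_y)(P_y/Q_x) = -12.0700 × 20.77/218.606 ≈ -1.147.
%ΔQ_x ≈ ε × %ΔP_y = -1.147 × (-22.3%) = 25.6%.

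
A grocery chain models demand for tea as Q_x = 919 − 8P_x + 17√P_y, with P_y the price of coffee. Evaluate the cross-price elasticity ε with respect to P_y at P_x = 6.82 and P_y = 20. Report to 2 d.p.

At P_x = 6.82 and P_y = 20: Q_x = 940.466.
∂Q_x/∂P_y = 17/(2√P_y) = 17/(2√20) = 1.9007.
ε = (∂Q_x/∂P_y)(P_y/Q_x) = 1.9007 × (20/940.466) ≈ 0.04.

0.04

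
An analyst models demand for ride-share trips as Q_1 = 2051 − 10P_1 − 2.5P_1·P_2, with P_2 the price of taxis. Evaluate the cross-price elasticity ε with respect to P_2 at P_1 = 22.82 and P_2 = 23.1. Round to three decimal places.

At P_1 = 22.82 and P_2 = 23.1: Q_1 = 504.945.
∂Q_1/∂P_2 = -2.5P_1 = -2.5(22.82) = -57.0500.
ε = (∂Q_1/∂P_2)(P_2/Q_1) = -57.0500 × (23.1/504.945) ≈ -2.610.
ε < 0: complements.

-2.610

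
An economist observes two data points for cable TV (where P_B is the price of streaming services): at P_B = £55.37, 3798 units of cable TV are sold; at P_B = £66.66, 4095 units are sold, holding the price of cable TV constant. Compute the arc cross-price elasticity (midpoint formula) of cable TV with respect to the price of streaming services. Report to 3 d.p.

ΔQ_A = 4095 − 3798 = 297; ΔP_B = 66.66 − 55.37 = 11.29.
Midpoints: Q̄_A = 3946.5, P̄_B = 61.02.
ε = (ΔQ_A/Q̄_A)/(ΔP_B/P̄_B) = (297/3946.5)/(11.29/61.02) ≈ 0.407.
ε > 0: cable TV and streaming services are substitutes.

0.407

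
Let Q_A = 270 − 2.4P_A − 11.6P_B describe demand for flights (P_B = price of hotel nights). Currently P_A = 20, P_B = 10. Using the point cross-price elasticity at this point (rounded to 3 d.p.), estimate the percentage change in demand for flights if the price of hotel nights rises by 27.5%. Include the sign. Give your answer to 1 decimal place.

At P_A = 20, P_B = 10: Q_A = 106.
∂Q_A/∂P_B = -11.6.
ε = (∂Q_A/∂P_B)(P_B/Q_A) = -11.6000 × 10/106 ≈ -1.094.
%ΔQ_A ≈ ε × %ΔP_B = -1.094 × (27.5%) = -30.1%.

-30.1%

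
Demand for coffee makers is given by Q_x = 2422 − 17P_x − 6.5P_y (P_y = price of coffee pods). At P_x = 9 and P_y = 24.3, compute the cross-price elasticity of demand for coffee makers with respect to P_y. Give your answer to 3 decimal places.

At P_x = 9 and P_y = 24.3: Q_x = 2111.05.
∂Q_x/∂P_y = -6.5.
ε = (∂Q_x/∂P_y)(P_y/Q_x) = -6.5 × (24.3/2111.05) ≈ -0.075.

-0.075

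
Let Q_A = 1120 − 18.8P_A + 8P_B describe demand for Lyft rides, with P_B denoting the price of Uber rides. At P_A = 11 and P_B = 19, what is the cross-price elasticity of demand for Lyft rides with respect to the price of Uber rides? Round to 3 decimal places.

At P_A = 11 and P_B = 19: Q_A = 1065.2.
∂Q_A/∂P_B = 8.
ε = (∂Q_A/∂P_B)(P_B/Q_A) = 8 × (19/1065.2) ≈ 0.143.

0.143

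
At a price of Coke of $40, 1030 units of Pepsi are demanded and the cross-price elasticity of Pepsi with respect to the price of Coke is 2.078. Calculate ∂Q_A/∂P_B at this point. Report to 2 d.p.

ε = (∂Q_A/∂P_B)·(P_B/Q_A) ⇒ ∂Q_A/∂P_B = ε·Q_A/P_B = 2.078 × 1030/40 ≈ 53.51.

53.51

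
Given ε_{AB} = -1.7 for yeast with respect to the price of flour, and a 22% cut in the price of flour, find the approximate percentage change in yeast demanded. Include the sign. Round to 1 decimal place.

37.4%

%ΔQ ≈ ε × %ΔP of flour = -1.7 × (-22%) = 37.4%.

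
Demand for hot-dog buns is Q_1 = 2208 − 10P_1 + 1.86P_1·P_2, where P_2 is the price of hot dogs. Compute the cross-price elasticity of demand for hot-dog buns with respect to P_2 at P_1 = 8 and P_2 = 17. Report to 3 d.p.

0.106

At P_1 = 8 and P_2 = 17: Q_1 = 2380.96.
∂Q_1/∂P_2 = 1.86P_1 = 1.86(8) = 14.8800.
ε = (∂Q_1/∂P_2)(P_2/Q_1) = 14.8800 × (17/2380.96) ≈ 0.106.
ε > 0: substitutes.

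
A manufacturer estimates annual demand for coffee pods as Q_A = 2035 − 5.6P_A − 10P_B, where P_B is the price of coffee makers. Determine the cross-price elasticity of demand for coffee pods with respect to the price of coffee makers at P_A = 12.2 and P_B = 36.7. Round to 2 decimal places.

-0.23

At P_A = 12.2 and P_B = 36.7: Q_A = 1599.68.
∂Q_A/∂P_B = -10.
ε = (∂Q_A/∂P_B)(P_B/Q_A) = -10 × (36.7/1599.68) ≈ -0.23.
Since ε < 0, coffee pods and coffee makers are complements.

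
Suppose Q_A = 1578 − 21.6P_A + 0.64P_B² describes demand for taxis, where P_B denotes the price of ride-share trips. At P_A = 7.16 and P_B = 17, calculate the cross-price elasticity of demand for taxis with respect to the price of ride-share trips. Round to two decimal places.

0.23

At P_A = 7.16 and P_B = 17: Q_A = 1608.304.
∂Q_A/∂P_B = 1.28P_B = 1.28(17) = 21.7600.
ε = (∂Q_A/∂P_B)(P_B/Q_A) = 21.7600 × (17/1608.304) ≈ 0.23.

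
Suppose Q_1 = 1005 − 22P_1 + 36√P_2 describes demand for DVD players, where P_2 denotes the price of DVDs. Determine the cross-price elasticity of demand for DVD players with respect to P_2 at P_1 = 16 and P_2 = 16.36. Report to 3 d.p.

At P_1 = 16 and P_2 = 16.36: Q_1 = 798.611.
∂Q_1/∂P_2 = 36/(2√P_2) = 36/(2√16.36) = 4.4502.
ε = (∂Q_1/∂P_2)(P_2/Q_1) = 4.4502 × (16.36/798.611) ≈ 0.091.
ε > 0: substitutes.

0.091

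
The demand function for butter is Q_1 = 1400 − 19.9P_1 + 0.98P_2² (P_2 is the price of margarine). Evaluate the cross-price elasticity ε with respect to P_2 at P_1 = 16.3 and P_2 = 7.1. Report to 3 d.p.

0.088

At P_1 = 16.3 and P_2 = 7.1: Q_1 = 1125.032.
∂Q_1/∂P_2 = 1.96P_2 = 1.96(7.1) = 13.9160.
ε = (∂Q_1/∂P_2)(P_2/Q_1) = 13.9160 × (7.1/1125.032) ≈ 0.088.
ε > 0: substitutes.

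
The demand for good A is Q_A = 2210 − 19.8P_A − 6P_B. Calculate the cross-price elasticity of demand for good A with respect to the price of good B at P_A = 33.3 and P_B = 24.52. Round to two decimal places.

-0.10

At P_A = 33.3 and P_B = 24.52: Q_A = 1403.54.
∂Q_A/∂P_B = -6.
ε = (∂Q_A/∂P_B)(P_B/Q_A) = -6 × (24.52/1403.54) ≈ -0.10.
Since ε < 0, good A and good B are complements.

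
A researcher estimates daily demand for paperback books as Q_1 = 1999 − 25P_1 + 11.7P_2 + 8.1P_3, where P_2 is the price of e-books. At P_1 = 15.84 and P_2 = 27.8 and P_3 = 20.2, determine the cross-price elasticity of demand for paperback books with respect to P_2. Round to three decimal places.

At P_1 = 15.84 and P_2 = 27.8 and P_3 = 20.2: Q_1 = 2091.88.
∂Q_1/∂P_2 = 11.7.
ε = (∂Q_1/∂P_2)(P_2/Q_1) = 11.7 × (27.8/2091.88) ≈ 0.155.

0.155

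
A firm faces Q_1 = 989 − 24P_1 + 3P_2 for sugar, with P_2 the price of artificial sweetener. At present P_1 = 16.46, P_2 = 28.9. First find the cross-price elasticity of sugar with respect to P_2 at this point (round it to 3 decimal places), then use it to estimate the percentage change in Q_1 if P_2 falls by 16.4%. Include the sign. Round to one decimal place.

-2.1%

At P_1 = 16.46, P_2 = 28.9: Q_1 = 680.66.
∂Q_1/∂P_2 = 3.
ε = (∂Q_1/∂P_2)(P_2/Q_1) = 3.0000 × 28.9/680.66 ≈ 0.127.
%ΔQ_1 ≈ ε × %ΔP_2 = 0.127 × (-16.4%) = -2.1%.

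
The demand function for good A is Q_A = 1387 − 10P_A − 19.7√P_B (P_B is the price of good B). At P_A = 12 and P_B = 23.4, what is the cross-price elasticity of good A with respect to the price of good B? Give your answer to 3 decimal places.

At P_A = 12 and P_B = 23.4: Q_A = 1171.704.
∂Q_A/∂P_B = -19.7/(2√P_B) = -19.7/(2√23.4) = -2.0362.
ε = (∂Q_A/∂P_B)(P_B/Q_A) = -2.0362 × (23.4/1171.704) ≈ -0.041.
ε < 0: complements.

-0.041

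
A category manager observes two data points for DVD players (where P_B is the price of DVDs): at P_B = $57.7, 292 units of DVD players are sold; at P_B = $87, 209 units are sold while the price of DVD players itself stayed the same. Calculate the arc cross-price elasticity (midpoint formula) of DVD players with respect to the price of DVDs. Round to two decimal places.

-0.82

ΔQ_A = 209 − 292 = -83; ΔP_B = 87 − 57.7 = 29.3.
Midpoints: Q̄_A = 250.5, P̄_B = 72.35.
ε = (ΔQ_A/Q̄_A)/(ΔP_B/P̄_B) = (-83/250.5)/(29.3/72.35) ≈ -0.82.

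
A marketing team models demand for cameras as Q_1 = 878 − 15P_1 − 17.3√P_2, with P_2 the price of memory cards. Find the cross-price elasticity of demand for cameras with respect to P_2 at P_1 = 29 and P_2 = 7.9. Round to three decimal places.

At P_1 = 29 and P_2 = 7.9: Q_1 = 394.375.
∂Q_1/∂P_2 = -17.3/(2√P_2) = -17.3/(2√7.9) = -3.0775.
ε = (∂Q_1/∂P_2)(P_2/Q_1) = -3.0775 × (7.9/394.375) ≈ -0.062.
ε < 0: complements.

-0.062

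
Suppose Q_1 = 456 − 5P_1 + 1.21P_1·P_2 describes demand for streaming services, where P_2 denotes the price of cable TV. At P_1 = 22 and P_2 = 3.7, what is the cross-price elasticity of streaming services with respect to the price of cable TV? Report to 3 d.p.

0.222

At P_1 = 22 and P_2 = 3.7: Q_1 = 444.494.
∂Q_1/∂P_2 = 1.21P_1 = 1.21(22) = 26.6200.
ε = (∂Q_1/∂P_2)(P_2/Q_1) = 26.6200 × (3.7/444.494) ≈ 0.222.
ε > 0: substitutes.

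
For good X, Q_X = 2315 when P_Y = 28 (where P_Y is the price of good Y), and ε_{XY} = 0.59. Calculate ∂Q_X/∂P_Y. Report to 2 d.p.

ε = (∂Q_X/∂P_Y)·(P_Y/Q_X) ⇒ ∂Q_X/∂P_Y = ε·Q_X/P_Y = 0.59 × 2315/28 ≈ 48.78.

48.78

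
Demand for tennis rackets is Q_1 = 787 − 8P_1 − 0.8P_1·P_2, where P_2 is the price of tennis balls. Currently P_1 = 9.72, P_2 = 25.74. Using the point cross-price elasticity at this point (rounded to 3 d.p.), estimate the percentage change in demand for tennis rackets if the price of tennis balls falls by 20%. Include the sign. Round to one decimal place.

At P_1 = 9.72, P_2 = 25.74: Q_1 = 509.086.
∂Q_1/∂P_2 = -0.8P_1 = -7.7760.
ε = (∂Q_1/∂P_2)(P_2/Q_1) = -7.7760 × 25.74/509.086 ≈ -0.393.
%ΔQ_1 ≈ ε × %ΔP_2 = -0.393 × (-20%) = 7.9%.

7.9%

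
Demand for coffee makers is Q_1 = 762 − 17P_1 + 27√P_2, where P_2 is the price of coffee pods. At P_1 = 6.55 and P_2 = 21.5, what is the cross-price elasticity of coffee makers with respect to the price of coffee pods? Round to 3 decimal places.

0.081

At P_1 = 6.55 and P_2 = 21.5: Q_1 = 775.844.
∂Q_1/∂P_2 = 27/(2√P_2) = 27/(2√21.5) = 2.9115.
ε = (∂Q_1/∂P_2)(P_2/Q_1) = 2.9115 × (21.5/775.844) ≈ 0.081.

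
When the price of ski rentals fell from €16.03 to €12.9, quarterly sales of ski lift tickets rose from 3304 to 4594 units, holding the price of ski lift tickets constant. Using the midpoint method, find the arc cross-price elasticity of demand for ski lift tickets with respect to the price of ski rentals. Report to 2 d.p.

ΔQ_A = 4594 − 3304 = 1290; ΔP_B = 12.9 − 16.03 = -3.13.
Midpoints: Q̄_A = 3949.0, P̄_B = 14.46.
ε = (ΔQ_A/Q̄_A)/(ΔP_B/P̄_B) = (1290/3949.0)/(-3.13/14.46) ≈ -1.51.
ε < 0: ski lift tickets and ski rentals are complements.

-1.51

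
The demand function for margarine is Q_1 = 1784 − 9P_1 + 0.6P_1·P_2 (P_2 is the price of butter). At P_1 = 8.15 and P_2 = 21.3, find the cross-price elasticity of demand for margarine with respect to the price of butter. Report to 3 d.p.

At P_1 = 8.15 and P_2 = 21.3: Q_1 = 1814.807.
∂Q_1/∂P_2 = 0.6P_1 = 0.6(8.15) = 4.8900.
ε = (∂Q_1/∂P_2)(P_2/Q_1) = 4.8900 × (21.3/1814.807) ≈ 0.057.

0.057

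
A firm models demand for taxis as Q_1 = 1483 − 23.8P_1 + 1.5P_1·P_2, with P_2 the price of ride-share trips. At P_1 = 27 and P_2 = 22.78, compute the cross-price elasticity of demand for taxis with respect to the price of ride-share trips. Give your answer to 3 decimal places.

At P_1 = 27 and P_2 = 22.78: Q_1 = 1762.99.
∂Q_1/∂P_2 = 1.5P_1 = 1.5(27) = 40.5000.
ε = (∂Q_1/∂P_2)(P_2/Q_1) = 40.5000 × (22.78/1762.99) ≈ 0.523.

0.523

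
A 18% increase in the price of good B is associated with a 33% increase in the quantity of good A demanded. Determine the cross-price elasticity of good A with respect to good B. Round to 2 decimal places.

1.83

ε = (%ΔQ of good A) / (%ΔP of good B) = (33%) / (18%) ≈ 1.83.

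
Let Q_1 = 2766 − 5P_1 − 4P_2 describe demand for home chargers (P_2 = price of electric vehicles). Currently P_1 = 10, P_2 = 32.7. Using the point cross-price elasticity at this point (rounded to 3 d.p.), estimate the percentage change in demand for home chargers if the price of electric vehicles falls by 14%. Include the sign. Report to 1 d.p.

At P_1 = 10, P_2 = 32.7: Q_1 = 2585.2.
∂Q_1/∂P_2 = -4.
ε = (∂Q_1/∂P_2)(P_2/Q_1) = -4.0000 × 32.7/2585.2 ≈ -0.051.
%ΔQ_1 ≈ ε × %ΔP_2 = -0.051 × (-14%) = 0.7%.

0.7%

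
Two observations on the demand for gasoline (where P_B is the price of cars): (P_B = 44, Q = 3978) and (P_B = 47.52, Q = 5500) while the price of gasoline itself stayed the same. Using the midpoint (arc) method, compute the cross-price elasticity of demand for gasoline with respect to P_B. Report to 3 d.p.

4.175

ΔQ_A = 5500 − 3978 = 1522; ΔP_B = 47.52 − 44 = 3.52.
Midpoints: Q̄_A = 4739.0, P̄_B = 45.76.
ε = (ΔQ_A/Q̄_A)/(ΔP_B/P̄_B) = (1522/4739.0)/(3.52/45.76) ≈ 4.175.
ε > 0: gasoline and cars are substitutes.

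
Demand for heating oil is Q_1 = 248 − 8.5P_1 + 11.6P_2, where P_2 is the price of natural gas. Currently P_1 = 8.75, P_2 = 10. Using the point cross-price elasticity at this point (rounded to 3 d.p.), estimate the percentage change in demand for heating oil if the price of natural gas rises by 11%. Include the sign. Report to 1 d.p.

At P_1 = 8.75, P_2 = 10: Q_1 = 289.625.
∂Q_1/∂P_2 = 11.6.
ε = (∂Q_1/∂P_2)(P_2/Q_1) = 11.6000 × 10/289.625 ≈ 0.401.
%ΔQ_1 ≈ ε × %ΔP_2 = 0.401 × (11%) = 4.4%.

4.4%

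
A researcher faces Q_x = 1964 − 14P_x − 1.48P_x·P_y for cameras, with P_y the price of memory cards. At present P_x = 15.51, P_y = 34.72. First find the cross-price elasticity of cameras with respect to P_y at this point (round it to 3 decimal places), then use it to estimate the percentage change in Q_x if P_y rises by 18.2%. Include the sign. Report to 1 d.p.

-15.3%

At P_x = 15.51, P_y = 34.72: Q_x = 949.869.
∂Q_x/∂P_y = -1.48P_x = -22.9548.
ε = (∂Q_x/∂P_y)(P_y/Q_x) = -22.9548 × 34.72/949.869 ≈ -0.839.
%ΔQ_x ≈ ε × %ΔP_y = -0.839 × (18.2%) = -15.3%.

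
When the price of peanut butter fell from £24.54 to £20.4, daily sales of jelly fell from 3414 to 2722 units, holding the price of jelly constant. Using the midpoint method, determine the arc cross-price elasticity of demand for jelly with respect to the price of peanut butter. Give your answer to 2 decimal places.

1.22

ΔQ_A = 2722 − 3414 = -692; ΔP_B = 20.4 − 24.54 = -4.14.
Midpoints: Q̄_A = 3068.0, P̄_B = 22.47.
ε = (ΔQ_A/Q̄_A)/(ΔP_B/P̄_B) = (-692/3068.0)/(-4.14/22.47) ≈ 1.22.
ε > 0: jelly and peanut butter are substitutes.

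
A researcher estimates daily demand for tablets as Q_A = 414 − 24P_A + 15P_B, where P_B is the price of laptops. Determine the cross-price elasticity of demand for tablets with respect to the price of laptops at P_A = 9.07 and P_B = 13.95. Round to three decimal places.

At P_A = 9.07 and P_B = 13.95: Q_A = 405.57.
∂Q_A/∂P_B = 15.
ε = (∂Q_A/∂P_B)(P_B/Q_A) = 15 × (13.95/405.57) ≈ 0.516.

0.516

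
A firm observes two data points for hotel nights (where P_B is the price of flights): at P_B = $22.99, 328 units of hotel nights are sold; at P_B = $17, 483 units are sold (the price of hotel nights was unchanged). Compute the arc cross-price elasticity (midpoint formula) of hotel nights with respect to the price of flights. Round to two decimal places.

ΔQ_A = 483 − 328 = 155; ΔP_B = 17 − 22.99 = -5.99.
Midpoints: Q̄_A = 405.5, P̄_B = 19.99.
ε = (ΔQ_A/Q̄_A)/(ΔP_B/P̄_B) = (155/405.5)/(-5.99/19.99) ≈ -1.28.
ε < 0: hotel nights and flights are complements.

-1.28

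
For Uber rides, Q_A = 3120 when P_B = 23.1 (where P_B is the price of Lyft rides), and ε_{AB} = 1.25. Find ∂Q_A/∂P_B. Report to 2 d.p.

ε = (∂Q_A/∂P_B)·(P_B/Q_A) ⇒ ∂Q_A/∂P_B = ε·Q_A/P_B = 1.25 × 3120/23.1 ≈ 168.83.

168.83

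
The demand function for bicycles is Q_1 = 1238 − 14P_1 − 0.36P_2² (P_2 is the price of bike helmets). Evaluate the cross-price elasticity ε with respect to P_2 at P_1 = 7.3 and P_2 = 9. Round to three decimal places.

-0.053

At P_1 = 7.3 and P_2 = 9: Q_1 = 1106.64.
∂Q_1/∂P_2 = -0.72P_2 = -0.72(9) = -6.4800.
ε = (∂Q_1/∂P_2)(P_2/Q_1) = -6.4800 × (9/1106.64) ≈ -0.053.
ε < 0: complements.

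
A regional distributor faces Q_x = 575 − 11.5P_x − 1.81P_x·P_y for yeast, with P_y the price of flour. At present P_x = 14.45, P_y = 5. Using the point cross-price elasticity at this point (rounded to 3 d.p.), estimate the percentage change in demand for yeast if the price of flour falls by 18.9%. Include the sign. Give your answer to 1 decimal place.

8.9%

At P_x = 14.45, P_y = 5: Q_x = 278.053.
∂Q_x/∂P_y = -1.81P_x = -26.1545.
ε = (∂Q_x/∂P_y)(P_y/Q_x) = -26.1545 × 5/278.053 ≈ -0.470.
%ΔQ_x ≈ ε × %ΔP_y = -0.470 × (-18.9%) = 8.9%.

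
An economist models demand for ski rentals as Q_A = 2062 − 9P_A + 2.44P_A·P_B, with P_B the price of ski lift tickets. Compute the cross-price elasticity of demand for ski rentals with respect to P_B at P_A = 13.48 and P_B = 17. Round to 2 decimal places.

0.22

At P_A = 13.48 and P_B = 17: Q_A = 2499.830.
∂Q_A/∂P_B = 2.44P_A = 2.44(13.48) = 32.8912.
ε = (∂Q_A/∂P_B)(P_B/Q_A) = 32.8912 × (17/2499.830) ≈ 0.22.
ε > 0: substitutes.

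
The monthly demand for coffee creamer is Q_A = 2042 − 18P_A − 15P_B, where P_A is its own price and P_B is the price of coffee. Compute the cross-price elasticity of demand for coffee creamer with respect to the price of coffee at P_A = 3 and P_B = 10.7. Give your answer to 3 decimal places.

At P_A = 3 and P_B = 10.7: Q_A = 1827.5.
∂Q_A/∂P_B = -15.
ε = (∂Q_A/∂P_B)(P_B/Q_A) = -15 × (10.7/1827.5) ≈ -0.088.
Since ε < 0, coffee creamer and coffee are complements.

-0.088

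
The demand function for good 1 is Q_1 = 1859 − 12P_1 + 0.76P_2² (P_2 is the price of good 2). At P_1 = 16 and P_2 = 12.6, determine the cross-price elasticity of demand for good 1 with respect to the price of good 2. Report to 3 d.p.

0.135

At P_1 = 16 and P_2 = 12.6: Q_1 = 1787.658.
∂Q_1/∂P_2 = 1.52P_2 = 1.52(12.6) = 19.1520.
ε = (∂Q_1/∂P_2)(P_2/Q_1) = 19.1520 × (12.6/1787.658) ≈ 0.135.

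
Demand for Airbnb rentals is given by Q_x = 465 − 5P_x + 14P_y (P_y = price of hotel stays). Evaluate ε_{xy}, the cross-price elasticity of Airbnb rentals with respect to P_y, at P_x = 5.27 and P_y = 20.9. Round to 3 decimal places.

0.400

At P_x = 5.27 and P_y = 20.9: Q_x = 731.25.
∂Q_x/∂P_y = 14.
ε = (∂Q_x/∂P_y)(P_y/Q_x) = 14 × (20.9/731.25) ≈ 0.400.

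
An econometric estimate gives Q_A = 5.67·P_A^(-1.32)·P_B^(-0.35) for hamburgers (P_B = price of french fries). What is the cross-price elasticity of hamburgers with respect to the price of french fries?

-0.35

In a log-linear (constant-elasticity) demand function, the coefficient on the exponent of P_B is the cross-price elasticity.
ε = -0.35. Negative, so hamburgers and french fries are complements.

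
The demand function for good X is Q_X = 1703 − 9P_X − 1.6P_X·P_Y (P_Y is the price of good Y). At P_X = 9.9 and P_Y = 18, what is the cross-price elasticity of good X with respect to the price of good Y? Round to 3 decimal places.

At P_X = 9.9 and P_Y = 18: Q_X = 1328.78.
∂Q_X/∂P_Y = -1.6P_X = -1.6(9.9) = -15.8400.
ε = (∂Q_X/∂P_Y)(P_Y/Q_X) = -15.8400 × (18/1328.78) ≈ -0.215.
ε < 0: complements.

-0.215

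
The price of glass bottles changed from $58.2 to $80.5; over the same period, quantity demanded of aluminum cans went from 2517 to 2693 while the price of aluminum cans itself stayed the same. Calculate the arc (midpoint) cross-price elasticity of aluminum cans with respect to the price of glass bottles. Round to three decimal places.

ΔQ_A = 2693 − 2517 = 176; ΔP_B = 80.5 − 58.2 = 22.3.
Midpoints: Q̄_A = 2605.0, P̄_B = 69.35.
ε = (ΔQ_A/Q̄_A)/(ΔP_B/P̄_B) = (176/2605.0)/(22.3/69.35) ≈ 0.210.
ε > 0: aluminum cans and glass bottles are substitutes.

0.210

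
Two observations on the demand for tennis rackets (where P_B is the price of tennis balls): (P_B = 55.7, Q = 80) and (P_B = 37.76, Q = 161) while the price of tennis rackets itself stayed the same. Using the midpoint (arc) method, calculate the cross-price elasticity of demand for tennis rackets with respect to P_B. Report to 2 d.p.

-1.75

ΔQ_A = 161 − 80 = 81; ΔP_B = 37.76 − 55.7 = -17.94.
Midpoints: Q̄_A = 120.5, P̄_B = 46.73.
ε = (ΔQ_A/Q̄_A)/(ΔP_B/P̄_B) = (81/120.5)/(-17.94/46.73) ≈ -1.75.
ε < 0: tennis rackets and tennis balls are complements.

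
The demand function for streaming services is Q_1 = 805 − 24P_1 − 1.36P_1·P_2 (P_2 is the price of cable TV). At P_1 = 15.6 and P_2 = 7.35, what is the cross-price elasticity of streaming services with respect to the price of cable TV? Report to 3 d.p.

At P_1 = 15.6 and P_2 = 7.35: Q_1 = 274.662.
∂Q_1/∂P_2 = -1.36P_1 = -1.36(15.6) = -21.2160.
ε = (∂Q_1/∂P_2)(P_2/Q_1) = -21.2160 × (7.35/274.662) ≈ -0.568.

-0.568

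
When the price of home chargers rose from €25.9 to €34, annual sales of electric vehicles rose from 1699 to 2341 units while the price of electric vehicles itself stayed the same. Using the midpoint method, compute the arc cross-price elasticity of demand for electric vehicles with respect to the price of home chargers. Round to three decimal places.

1.175

ΔQ_A = 2341 − 1699 = 642; ΔP_B = 34 − 25.9 = 8.1.
Midpoints: Q̄_A = 2020.0, P̄_B = 29.95.
ε = (ΔQ_A/Q̄_A)/(ΔP_B/P̄_B) = (642/2020.0)/(8.1/29.95) ≈ 1.175.
ε > 0: electric vehicles and home chargers are substitutes.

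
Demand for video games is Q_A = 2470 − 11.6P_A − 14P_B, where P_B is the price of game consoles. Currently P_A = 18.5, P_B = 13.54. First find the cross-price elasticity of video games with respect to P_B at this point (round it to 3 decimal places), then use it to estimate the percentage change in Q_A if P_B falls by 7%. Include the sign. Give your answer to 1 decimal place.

0.6%

At P_A = 18.5, P_B = 13.54: Q_A = 2065.84.
∂Q_A/∂P_B = -14.
ε = (∂Q_A/∂P_B)(P_B/Q_A) = -14.0000 × 13.54/2065.84 ≈ -0.092.
%ΔQ_A ≈ ε × %ΔP_B = -0.092 × (-7%) = 0.6%.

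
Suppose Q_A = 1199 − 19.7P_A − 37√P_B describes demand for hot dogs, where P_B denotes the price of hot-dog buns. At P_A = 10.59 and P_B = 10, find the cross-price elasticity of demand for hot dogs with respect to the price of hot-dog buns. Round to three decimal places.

-0.067

At P_A = 10.59 and P_B = 10: Q_A = 873.373.
∂Q_A/∂P_B = -37/(2√P_B) = -37/(2√10) = -5.8502.
ε = (∂Q_A/∂P_B)(P_B/Q_A) = -5.8502 × (10/873.373) ≈ -0.067.
ε < 0: complements.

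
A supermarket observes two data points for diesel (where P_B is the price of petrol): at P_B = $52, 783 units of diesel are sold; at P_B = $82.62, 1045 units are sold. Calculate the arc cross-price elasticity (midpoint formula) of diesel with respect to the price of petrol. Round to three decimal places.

ΔQ_A = 1045 − 783 = 262; ΔP_B = 82.62 − 52 = 30.62.
Midpoints: Q̄_A = 914.0, P̄_B = 67.31.
ε = (ΔQ_A/Q̄_A)/(ΔP_B/P̄_B) = (262/914.0)/(30.62/67.31) ≈ 0.630.
ε > 0: diesel and petrol are substitutes.

0.630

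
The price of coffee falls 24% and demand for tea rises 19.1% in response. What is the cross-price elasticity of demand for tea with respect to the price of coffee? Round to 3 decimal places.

-0.796

ε = (%ΔQ of tea) / (%ΔP of coffee) = (19.1%) / (-24%) ≈ -0.796.
Negative cross-price elasticity: complements.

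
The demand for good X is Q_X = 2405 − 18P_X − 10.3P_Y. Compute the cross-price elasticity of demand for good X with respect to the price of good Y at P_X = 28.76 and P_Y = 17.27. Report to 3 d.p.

-0.104

At P_X = 28.76 and P_Y = 17.27: Q_X = 1709.439.
∂Q_X/∂P_Y = -10.3.
ε = (∂Q_X/∂P_Y)(P_Y/Q_X) = -10.3 × (17.27/1709.439) ≈ -0.104.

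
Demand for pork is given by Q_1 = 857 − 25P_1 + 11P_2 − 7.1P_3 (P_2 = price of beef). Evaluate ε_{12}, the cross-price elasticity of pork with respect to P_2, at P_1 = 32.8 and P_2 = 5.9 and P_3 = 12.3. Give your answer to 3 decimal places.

At P_1 = 32.8 and P_2 = 5.9 and P_3 = 12.3: Q_1 = 14.57.
∂Q_1/∂P_2 = 11.
ε = (∂Q_1/∂P_2)(P_2/Q_1) = 11 × (5.9/14.57) ≈ 4.454.
Since ε > 0, pork and beef are substitutes.

4.454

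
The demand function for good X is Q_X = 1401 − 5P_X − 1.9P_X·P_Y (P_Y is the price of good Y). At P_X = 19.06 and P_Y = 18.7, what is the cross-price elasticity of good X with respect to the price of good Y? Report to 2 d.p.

-1.08

At P_X = 19.06 and P_Y = 18.7: Q_X = 628.498.
∂Q_X/∂P_Y = -1.9P_X = -1.9(19.06) = -36.2140.
ε = (∂Q_X/∂P_Y)(P_Y/Q_X) = -36.2140 × (18.7/628.498) ≈ -1.08.
ε < 0: complements.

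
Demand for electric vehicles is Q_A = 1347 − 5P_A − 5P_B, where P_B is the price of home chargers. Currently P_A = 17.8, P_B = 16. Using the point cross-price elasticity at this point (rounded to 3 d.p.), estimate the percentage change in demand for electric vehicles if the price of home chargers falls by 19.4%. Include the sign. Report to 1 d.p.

At P_A = 17.8, P_B = 16: Q_A = 1178.
∂Q_A/∂P_B = -5.
ε = (∂Q_A/∂P_B)(P_B/Q_A) = -5.0000 × 16/1178 ≈ -0.068.
%ΔQ_A ≈ ε × %ΔP_B = -0.068 × (-19.4%) = 1.3%.

1.3%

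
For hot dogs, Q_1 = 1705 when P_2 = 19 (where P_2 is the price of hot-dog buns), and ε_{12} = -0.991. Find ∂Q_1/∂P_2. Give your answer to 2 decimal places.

-88.93

ε = (∂Q_1/∂P_2)·(P_2/Q_1) ⇒ ∂Q_1/∂P_2 = ε·Q_1/P_2 = -0.991 × 1705/19 ≈ -88.93.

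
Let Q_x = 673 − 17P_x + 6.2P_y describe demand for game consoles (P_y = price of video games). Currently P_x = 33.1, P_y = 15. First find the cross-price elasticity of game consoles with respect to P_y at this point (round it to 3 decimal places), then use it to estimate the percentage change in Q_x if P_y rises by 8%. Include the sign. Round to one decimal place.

At P_x = 33.1, P_y = 15: Q_x = 203.3.
∂Q_x/∂P_y = 6.2.
ε = (∂Q_x/∂P_y)(P_y/Q_x) = 6.2000 × 15/203.3 ≈ 0.457.
%ΔQ_x ≈ ε × %ΔP_y = 0.457 × (8%) = 3.7%.

3.7%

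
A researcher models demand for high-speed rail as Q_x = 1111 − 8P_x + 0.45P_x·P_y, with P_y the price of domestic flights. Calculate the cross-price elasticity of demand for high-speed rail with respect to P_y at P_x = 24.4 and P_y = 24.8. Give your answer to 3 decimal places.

At P_x = 24.4 and P_y = 24.8: Q_x = 1188.104.
∂Q_x/∂P_y = 0.45P_x = 0.45(24.4) = 10.9800.
ε = (∂Q_x/∂P_y)(P_y/Q_x) = 10.9800 × (24.8/1188.104) ≈ 0.229.

0.229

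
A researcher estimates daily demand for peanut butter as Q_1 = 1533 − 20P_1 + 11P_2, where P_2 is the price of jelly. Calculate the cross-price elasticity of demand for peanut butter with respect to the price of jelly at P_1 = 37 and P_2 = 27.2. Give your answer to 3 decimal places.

0.274

At P_1 = 37 and P_2 = 27.2: Q_1 = 1092.2.
∂Q_1/∂P_2 = 11.
ε = (∂Q_1/∂P_2)(P_2/Q_1) = 11 × (27.2/1092.2) ≈ 0.274.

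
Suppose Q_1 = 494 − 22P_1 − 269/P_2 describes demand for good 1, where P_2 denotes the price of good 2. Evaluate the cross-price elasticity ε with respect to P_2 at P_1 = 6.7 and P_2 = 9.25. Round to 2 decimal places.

At P_1 = 6.7 and P_2 = 9.25: Q_1 = 317.519.
∂Q_1/∂P_2 = 269/P_2² = 3.1439.
ε = (∂Q_1/∂P_2)(P_2/Q_1) = 3.1439 × (9.25/317.519) ≈ 0.09.

0.09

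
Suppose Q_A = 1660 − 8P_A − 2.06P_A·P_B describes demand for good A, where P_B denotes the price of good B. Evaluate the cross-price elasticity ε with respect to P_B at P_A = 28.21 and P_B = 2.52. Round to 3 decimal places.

-0.114

At P_A = 28.21 and P_B = 2.52: Q_A = 1287.876.
∂Q_A/∂P_B = -2.06P_A = -2.06(28.21) = -58.1126.
ε = (∂Q_A/∂P_B)(P_B/Q_A) = -58.1126 × (2.52/1287.876) ≈ -0.114.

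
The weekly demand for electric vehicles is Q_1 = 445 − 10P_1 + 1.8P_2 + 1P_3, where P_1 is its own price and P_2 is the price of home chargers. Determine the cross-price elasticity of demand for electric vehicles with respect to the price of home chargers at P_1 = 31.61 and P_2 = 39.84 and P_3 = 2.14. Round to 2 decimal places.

At P_1 = 31.61 and P_2 = 39.84 and P_3 = 2.14: Q_1 = 202.752.
∂Q_1/∂P_2 = 1.8.
ε = (∂Q_1/∂P_2)(P_2/Q_1) = 1.8 × (39.84/202.752) ≈ 0.35.
Since ε > 0, electric vehicles and home chargers are substitutes.

0.35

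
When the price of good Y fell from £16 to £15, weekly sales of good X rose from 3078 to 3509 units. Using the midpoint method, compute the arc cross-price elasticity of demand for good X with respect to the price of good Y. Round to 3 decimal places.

ΔQ_X = 3509 − 3078 = 431; ΔP_Y = 15 − 16 = -1.
Midpoints: Q̄_X = 3293.5, P̄_Y = 15.50.
ε = (ΔQ_X/Q̄_X)/(ΔP_Y/P̄_Y) = (431/3293.5)/(-1/15.50) ≈ -2.028.

-2.028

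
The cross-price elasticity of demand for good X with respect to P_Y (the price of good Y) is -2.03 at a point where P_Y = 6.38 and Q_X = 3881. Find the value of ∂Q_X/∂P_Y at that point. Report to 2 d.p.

-1234.86

ε = (∂Q_X/∂P_Y)·(P_Y/Q_X) ⇒ ∂Q_X/∂P_Y = ε·Q_X/P_Y = -2.03 × 3881/6.38 ≈ -1234.86.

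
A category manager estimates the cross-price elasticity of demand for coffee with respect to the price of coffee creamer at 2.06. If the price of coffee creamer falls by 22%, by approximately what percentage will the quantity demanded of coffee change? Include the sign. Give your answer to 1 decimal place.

-45.3%

%ΔQ ≈ ε × %ΔP of coffee creamer = 2.06 × (-22%) = -45.3%.
Demand for coffee falls by about 45.3%.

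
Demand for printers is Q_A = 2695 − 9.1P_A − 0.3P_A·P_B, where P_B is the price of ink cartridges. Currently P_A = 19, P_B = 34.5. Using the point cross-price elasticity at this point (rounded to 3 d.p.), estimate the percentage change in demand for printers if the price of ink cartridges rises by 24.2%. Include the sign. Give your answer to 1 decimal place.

At P_A = 19, P_B = 34.5: Q_A = 2325.45.
∂Q_A/∂P_B = -0.3P_A = -5.7000.
ε = (∂Q_A/∂P_B)(P_B/Q_A) = -5.7000 × 34.5/2325.45 ≈ -0.085.
%ΔQ_A ≈ ε × %ΔP_B = -0.085 × (24.2%) = -2.1%.

-2.1%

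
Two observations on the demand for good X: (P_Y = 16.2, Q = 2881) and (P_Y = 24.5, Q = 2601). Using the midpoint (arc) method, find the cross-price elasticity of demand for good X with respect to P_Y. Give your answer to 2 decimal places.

-0.25

ΔQ_X = 2601 − 2881 = -280; ΔP_Y = 24.5 − 16.2 = 8.3.
Midpoints: Q̄_X = 2741.0, P̄_Y = 20.35.
ε = (ΔQ_X/Q̄_X)/(ΔP_Y/P̄_Y) = (-280/2741.0)/(8.3/20.35) ≈ -0.25.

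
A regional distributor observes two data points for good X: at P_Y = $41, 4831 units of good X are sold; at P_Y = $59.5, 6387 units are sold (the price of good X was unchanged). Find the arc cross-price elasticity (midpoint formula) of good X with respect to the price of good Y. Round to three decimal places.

0.754

ΔQ_X = 6387 − 4831 = 1556; ΔP_Y = 59.5 − 41 = 18.5.
Midpoints: Q̄_X = 5609.0, P̄_Y = 50.25.
ε = (ΔQ_X/Q̄_X)/(ΔP_Y/P̄_Y) = (1556/5609.0)/(18.5/50.25) ≈ 0.754.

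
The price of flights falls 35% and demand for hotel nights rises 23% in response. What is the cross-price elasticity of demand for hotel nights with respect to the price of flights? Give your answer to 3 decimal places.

ε = (%ΔQ of hotel nights) / (%ΔP of flights) = (23%) / (-35%) ≈ -0.657.

-0.657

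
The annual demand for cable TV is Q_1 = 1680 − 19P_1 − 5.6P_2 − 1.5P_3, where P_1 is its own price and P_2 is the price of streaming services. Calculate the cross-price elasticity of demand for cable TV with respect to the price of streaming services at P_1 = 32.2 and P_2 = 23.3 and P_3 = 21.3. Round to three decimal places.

-0.144

At P_1 = 32.2 and P_2 = 23.3 and P_3 = 21.3: Q_1 = 905.77.
∂Q_1/∂P_2 = -5.6.
ε = (∂Q_1/∂P_2)(P_2/Q_1) = -5.6 × (23.3/905.77) ≈ -0.144.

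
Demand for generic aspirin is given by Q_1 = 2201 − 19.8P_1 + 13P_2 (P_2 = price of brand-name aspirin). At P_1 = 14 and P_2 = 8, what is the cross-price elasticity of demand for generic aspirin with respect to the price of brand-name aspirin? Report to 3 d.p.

At P_1 = 14 and P_2 = 8: Q_1 = 2027.8.
∂Q_1/∂P_2 = 13.
ε = (∂Q_1/∂P_2)(P_2/Q_1) = 13 × (8/2027.8) ≈ 0.051.

0.051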